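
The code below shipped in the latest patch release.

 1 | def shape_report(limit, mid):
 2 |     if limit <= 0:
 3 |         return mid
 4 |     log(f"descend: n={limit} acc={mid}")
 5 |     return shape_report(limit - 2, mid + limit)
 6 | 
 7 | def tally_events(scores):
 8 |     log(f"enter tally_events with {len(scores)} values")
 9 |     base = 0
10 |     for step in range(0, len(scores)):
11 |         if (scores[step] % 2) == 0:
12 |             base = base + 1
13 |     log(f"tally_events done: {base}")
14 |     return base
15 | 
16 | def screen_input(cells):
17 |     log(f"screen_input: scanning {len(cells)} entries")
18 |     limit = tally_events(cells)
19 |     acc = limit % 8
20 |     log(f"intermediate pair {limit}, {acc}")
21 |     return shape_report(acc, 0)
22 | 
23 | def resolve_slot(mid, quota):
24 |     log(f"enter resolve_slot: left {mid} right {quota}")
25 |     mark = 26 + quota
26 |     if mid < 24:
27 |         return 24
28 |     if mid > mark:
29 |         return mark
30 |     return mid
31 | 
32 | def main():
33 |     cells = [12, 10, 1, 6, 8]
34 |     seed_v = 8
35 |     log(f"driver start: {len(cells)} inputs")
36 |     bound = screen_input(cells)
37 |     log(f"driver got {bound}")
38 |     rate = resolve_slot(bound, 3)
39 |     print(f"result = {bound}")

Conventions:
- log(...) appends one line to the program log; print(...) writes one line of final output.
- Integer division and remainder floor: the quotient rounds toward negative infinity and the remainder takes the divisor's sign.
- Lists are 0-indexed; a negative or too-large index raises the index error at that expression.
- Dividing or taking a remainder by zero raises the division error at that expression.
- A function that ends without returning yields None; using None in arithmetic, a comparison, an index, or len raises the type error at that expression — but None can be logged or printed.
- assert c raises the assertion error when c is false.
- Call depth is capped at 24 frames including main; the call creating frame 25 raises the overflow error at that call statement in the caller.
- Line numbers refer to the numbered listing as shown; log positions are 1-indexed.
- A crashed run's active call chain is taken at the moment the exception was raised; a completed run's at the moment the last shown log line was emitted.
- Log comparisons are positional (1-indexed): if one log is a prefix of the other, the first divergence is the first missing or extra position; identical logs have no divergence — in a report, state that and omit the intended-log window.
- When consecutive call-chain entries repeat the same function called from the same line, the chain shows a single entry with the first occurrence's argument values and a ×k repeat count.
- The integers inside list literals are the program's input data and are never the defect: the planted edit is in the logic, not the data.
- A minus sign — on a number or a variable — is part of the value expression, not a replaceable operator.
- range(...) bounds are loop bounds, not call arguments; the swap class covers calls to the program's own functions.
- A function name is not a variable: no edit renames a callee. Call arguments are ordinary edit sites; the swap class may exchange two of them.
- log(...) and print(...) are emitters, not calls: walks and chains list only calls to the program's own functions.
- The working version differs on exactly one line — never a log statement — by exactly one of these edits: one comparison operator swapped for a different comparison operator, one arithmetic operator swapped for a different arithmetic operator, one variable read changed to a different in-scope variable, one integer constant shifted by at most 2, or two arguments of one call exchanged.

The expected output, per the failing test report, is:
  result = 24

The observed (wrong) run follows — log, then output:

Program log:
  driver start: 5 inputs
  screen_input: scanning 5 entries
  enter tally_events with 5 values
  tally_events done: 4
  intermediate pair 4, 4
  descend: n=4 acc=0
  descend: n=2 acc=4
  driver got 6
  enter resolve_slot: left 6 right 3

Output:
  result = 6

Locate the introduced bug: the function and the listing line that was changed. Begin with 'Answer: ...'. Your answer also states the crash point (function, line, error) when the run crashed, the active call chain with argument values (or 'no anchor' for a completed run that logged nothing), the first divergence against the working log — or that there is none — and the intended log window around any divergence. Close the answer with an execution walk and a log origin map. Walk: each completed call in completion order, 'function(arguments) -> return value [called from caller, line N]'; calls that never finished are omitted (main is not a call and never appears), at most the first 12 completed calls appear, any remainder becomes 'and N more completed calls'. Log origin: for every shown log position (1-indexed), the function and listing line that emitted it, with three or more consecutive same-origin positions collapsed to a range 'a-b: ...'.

Answer: the defect is in main at line 39.
Core observation: No log line changed; the fault shows up purely in the output.
Call chain: main -> resolve_slot(6, 3) (called at line 38).
First divergence: none (the log streams are identical).
Execution walk:
  tally_events([12, 10, 1, 6, 8]) -> 4  [called from screen_input, line 18]
  shape_report(0, 6) -> 6  [called from shape_report, line 5]
  shape_report(2, 4) -> 6  [called from shape_report, line 5]
  shape_report(4, 0) -> 6  [called from screen_input, line 21]
  screen_input([12, 10, 1, 6, 8]) -> 6  [called from main, line 36]
  resolve_slot(6, 3) -> 24  [called from main, line 38]
Log origin:
  1: logged in main at line 35
  2: logged in screen_input at line 17
  3: logged in tally_events at line 8
  4: logged in tally_events at line 13
  5: logged in screen_input at line 20
  6: logged in shape_report at line 4
  7: logged in shape_report at line 4
  8: logged in main at line 37
  9: logged in resolve_slot at line 24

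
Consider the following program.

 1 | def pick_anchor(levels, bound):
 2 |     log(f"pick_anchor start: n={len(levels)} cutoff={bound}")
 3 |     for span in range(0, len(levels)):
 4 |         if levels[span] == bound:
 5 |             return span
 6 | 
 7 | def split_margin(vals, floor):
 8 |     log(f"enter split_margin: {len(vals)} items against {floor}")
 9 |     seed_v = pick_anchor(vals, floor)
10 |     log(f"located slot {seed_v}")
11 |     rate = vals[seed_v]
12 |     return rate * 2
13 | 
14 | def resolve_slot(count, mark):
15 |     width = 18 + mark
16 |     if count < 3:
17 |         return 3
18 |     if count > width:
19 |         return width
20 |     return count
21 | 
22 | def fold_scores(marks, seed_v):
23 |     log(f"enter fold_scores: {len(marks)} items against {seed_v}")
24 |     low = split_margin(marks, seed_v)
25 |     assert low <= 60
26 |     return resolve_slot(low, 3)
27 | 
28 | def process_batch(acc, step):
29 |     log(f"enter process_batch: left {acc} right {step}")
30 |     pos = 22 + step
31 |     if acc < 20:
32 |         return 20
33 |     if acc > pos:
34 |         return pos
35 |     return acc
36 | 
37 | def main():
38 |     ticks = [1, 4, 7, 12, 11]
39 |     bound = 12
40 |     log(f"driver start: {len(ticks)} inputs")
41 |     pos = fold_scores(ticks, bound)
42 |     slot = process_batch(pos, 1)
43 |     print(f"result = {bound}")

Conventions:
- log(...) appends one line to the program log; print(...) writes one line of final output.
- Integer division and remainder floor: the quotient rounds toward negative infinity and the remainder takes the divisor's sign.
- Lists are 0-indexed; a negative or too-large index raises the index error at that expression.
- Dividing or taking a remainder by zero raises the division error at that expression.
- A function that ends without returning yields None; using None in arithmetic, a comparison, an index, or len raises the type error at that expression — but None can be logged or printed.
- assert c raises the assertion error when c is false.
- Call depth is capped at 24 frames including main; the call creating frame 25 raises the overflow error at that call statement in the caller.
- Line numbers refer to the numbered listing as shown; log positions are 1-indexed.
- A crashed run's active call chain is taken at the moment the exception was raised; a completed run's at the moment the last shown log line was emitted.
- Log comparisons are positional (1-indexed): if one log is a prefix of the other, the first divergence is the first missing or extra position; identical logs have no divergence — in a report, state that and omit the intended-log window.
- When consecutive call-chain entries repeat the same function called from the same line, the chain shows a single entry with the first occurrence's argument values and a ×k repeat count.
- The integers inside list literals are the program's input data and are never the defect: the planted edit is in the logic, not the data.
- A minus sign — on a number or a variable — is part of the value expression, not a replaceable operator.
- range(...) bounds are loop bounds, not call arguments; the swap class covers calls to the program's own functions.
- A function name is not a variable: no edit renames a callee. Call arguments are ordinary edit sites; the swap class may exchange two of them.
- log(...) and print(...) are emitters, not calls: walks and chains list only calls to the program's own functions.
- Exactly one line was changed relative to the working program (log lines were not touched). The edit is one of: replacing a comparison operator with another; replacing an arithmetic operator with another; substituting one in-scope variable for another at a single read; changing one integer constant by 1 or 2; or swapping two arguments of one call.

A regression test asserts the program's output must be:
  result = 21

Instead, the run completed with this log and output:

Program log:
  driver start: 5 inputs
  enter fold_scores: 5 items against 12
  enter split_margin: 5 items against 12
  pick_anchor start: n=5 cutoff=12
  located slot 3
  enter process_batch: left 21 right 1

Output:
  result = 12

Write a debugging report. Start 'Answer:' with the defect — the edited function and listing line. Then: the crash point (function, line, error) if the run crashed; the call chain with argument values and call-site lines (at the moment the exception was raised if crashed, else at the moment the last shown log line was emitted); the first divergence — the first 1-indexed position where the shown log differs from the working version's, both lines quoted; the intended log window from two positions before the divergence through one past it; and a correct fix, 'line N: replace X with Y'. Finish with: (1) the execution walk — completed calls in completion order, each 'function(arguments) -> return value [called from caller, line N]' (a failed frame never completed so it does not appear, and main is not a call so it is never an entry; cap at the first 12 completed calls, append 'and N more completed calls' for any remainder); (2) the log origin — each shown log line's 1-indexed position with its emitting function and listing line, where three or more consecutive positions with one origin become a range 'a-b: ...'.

Answer: the defect is in main at line 43.
Key observation: Log streams are identical — the defect surfaces only in the printed output.
Call chain: main -> process_batch(21, 1) (called at line 42).
First divergence: none (the log streams are identical).
Execution walk:
  pick_anchor([1, 4, 7, 12, 11], 12) -> 3  [called from split_margin, line 9]
  split_margin([1, 4, 7, 12, 11], 12) -> 24  [called from fold_scores, line 24]
  resolve_slot(24, 3) -> 21  [called from fold_scores, line 26]
  fold_scores([1, 4, 7, 12, 11], 12) -> 21  [called from main, line 41]
  process_batch(21, 1) -> 21  [called from main, line 42]
Log line origins:
  1: logged in main at line 40
  2: logged in fold_scores at line 23
  3: logged in split_margin at line 8
  4: logged in pick_anchor at line 2
  5: logged in split_margin at line 10
  6: logged in process_batch at line 29
A correct fix: line 43: replace `bound` with `slot`.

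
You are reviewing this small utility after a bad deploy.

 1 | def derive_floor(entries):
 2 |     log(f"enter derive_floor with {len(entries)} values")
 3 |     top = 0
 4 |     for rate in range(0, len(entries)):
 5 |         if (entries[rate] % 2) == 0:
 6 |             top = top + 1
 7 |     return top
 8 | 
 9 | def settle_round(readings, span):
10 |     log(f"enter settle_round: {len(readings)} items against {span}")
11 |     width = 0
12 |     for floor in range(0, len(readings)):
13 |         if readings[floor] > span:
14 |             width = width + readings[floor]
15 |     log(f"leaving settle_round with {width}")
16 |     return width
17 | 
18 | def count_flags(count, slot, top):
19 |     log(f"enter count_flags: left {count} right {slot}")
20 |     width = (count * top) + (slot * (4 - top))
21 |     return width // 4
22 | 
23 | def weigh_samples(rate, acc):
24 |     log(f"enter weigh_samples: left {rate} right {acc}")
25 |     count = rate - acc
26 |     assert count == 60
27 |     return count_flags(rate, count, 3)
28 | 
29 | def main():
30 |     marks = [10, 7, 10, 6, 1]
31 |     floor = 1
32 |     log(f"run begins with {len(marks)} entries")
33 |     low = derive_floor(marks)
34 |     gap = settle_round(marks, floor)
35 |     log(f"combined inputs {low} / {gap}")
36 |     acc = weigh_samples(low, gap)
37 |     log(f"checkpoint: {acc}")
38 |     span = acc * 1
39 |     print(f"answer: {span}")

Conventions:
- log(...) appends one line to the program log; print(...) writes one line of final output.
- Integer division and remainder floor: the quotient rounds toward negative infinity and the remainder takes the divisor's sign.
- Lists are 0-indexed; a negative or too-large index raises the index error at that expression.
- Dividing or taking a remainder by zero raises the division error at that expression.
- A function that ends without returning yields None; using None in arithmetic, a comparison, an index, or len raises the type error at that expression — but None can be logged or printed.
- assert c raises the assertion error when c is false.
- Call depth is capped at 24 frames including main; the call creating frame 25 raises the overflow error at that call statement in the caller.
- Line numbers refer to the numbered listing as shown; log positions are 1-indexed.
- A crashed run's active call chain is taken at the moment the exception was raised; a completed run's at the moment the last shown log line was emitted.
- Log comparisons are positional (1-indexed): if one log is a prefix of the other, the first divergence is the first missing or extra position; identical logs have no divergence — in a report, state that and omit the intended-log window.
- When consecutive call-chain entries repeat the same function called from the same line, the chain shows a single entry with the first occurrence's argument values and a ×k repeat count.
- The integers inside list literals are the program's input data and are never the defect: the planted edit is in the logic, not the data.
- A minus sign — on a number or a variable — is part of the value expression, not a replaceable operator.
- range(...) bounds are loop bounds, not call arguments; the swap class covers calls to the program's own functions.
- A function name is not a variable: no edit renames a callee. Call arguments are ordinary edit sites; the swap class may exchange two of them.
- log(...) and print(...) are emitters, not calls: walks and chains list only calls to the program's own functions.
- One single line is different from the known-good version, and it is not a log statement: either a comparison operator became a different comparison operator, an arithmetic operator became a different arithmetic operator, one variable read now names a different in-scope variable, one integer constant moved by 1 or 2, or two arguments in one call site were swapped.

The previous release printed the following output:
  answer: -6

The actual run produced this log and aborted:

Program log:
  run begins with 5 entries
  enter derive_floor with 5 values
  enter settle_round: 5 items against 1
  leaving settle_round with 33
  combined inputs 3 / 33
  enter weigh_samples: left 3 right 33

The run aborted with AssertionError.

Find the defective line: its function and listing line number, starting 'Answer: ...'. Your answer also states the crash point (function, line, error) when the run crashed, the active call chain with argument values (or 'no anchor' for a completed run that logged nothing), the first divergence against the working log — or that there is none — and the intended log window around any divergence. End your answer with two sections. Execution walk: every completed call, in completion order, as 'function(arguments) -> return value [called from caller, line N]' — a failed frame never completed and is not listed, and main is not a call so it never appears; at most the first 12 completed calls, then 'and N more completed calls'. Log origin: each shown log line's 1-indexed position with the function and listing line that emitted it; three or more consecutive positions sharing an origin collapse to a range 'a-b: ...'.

Answer: the defect is in weigh_samples at line 26.
Key observation: The log ends early — 6 lines, where the working version next logs 'enter count_flags: left 3 right -30'.
Crash: weigh_samples, line 26, AssertionError.
Call chain: main -> weigh_samples(3, 33) (called at line 36).
First divergence: position 7 (shown log ended at 6 lines; the working version continues: 'enter count_flags: left 3 right -30').
Intended log window:
  5: combined inputs 3 / 33
  6: enter weigh_samples: left 3 right 33
  7: enter count_flags: left 3 right -30
  8: checkpoint: -6
Execution walk:
  derive_floor([10, 7, 10, 6, 1]) -> 3  [called from main, line 33]
  settle_round([10, 7, 10, 6, 1], 1) -> 33  [called from main, line 34]
Origin of each log line:
  1: emitted by main (line 32)
  2: emitted by derive_floor (line 2)
  3: emitted by settle_round (line 10)
  4: emitted by settle_round (line 15)
  5: emitted by main (line 35)
  6: emitted by weigh_samples (line 24)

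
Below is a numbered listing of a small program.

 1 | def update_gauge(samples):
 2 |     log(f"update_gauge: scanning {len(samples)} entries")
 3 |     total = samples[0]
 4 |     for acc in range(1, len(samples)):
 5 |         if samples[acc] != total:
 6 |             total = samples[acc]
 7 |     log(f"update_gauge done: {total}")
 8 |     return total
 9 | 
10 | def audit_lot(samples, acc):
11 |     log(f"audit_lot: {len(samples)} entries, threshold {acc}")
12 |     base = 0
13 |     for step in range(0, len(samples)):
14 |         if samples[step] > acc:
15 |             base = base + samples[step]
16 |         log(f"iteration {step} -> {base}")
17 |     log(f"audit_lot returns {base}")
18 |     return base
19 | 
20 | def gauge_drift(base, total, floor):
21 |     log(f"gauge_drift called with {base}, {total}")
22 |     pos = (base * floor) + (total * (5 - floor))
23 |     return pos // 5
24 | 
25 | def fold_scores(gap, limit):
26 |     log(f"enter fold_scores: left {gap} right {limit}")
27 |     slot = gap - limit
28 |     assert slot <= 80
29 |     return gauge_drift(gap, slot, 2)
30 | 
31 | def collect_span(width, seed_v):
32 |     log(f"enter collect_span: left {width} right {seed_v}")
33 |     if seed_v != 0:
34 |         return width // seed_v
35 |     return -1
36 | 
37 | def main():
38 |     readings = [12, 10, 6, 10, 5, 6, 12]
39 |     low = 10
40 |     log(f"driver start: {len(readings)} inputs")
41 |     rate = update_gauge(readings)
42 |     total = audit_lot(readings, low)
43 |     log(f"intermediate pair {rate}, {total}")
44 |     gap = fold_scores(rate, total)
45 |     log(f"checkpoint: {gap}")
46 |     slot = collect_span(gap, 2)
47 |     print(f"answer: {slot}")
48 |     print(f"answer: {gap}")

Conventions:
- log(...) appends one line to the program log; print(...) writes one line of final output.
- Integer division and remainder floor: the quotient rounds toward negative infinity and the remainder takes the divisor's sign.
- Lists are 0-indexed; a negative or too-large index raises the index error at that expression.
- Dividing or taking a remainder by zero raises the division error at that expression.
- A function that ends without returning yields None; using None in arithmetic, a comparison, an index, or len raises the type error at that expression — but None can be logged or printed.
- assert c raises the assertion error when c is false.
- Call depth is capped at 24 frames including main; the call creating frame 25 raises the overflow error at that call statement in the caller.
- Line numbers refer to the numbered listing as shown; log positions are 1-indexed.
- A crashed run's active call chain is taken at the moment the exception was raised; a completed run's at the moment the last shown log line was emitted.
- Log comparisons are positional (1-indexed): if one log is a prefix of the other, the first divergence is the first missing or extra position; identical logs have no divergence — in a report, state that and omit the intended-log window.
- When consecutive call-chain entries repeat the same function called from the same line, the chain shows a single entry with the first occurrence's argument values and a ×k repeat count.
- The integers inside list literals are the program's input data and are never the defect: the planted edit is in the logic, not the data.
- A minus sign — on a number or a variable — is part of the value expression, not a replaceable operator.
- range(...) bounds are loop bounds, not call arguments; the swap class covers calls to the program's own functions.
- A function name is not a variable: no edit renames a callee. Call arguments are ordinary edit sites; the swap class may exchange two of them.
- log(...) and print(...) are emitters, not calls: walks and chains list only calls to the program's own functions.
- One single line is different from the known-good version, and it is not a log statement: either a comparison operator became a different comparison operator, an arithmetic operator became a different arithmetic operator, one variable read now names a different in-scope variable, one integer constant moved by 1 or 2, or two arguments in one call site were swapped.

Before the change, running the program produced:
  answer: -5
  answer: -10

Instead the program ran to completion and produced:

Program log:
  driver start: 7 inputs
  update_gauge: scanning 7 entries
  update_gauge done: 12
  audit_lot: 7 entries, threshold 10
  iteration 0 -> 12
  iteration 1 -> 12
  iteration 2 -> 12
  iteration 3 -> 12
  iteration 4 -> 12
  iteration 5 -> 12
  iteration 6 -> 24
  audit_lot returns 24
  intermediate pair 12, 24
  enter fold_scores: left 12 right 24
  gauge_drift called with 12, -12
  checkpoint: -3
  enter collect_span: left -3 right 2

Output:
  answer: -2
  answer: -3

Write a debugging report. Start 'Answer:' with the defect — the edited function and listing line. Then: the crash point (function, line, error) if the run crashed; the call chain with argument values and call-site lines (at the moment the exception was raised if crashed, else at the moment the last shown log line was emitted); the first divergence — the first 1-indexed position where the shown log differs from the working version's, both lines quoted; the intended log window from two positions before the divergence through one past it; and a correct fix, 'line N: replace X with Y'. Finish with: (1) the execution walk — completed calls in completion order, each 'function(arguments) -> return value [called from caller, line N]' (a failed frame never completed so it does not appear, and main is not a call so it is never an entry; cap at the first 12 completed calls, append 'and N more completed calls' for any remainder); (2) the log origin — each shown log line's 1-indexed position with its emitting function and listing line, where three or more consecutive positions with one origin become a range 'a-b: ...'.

Answer: the defect is in update_gauge at line 5.
Key fact: Log line 3 is where behavior first shows: 'update_gauge done: 12' appears instead of 'update_gauge done: 5'.
Call chain: main -> collect_span(-3, 2) (called at line 46).
First divergence: position 3 — the shown line 'update_gauge done: 12' should read 'update_gauge done: 5'.
Intended log window:
  1: driver start: 7 inputs
  2: update_gauge: scanning 7 entries
  3: update_gauge done: 5
  4: audit_lot: 7 entries, threshold 10
Execution walk:
  update_gauge([12, 10, 6, 10, 5, 6, 12]) -> 12  [called from main, line 41]
  audit_lot([12, 10, 6, 10, 5, 6, 12], 10) -> 24  [called from main, line 42]
  gauge_drift(12, -12, 2) -> -3  [called from fold_scores, line 29]
  fold_scores(12, 24) -> -3  [called from main, line 44]
  collect_span(-3, 2) -> -2  [called from main, line 46]
Origin of each log line:
  1: from main, line 40
  2: from update_gauge, line 2
  3: from update_gauge, line 7
  4: from audit_lot, line 11
  5-11: from audit_lot, line 16
  12: from audit_lot, line 17
  13: from main, line 43
  14: from fold_scores, line 26
  15: from gauge_drift, line 21
  16: from main, line 45
  17: from collect_span, line 32
A correct fix: line 5: replace `!=` with `<`.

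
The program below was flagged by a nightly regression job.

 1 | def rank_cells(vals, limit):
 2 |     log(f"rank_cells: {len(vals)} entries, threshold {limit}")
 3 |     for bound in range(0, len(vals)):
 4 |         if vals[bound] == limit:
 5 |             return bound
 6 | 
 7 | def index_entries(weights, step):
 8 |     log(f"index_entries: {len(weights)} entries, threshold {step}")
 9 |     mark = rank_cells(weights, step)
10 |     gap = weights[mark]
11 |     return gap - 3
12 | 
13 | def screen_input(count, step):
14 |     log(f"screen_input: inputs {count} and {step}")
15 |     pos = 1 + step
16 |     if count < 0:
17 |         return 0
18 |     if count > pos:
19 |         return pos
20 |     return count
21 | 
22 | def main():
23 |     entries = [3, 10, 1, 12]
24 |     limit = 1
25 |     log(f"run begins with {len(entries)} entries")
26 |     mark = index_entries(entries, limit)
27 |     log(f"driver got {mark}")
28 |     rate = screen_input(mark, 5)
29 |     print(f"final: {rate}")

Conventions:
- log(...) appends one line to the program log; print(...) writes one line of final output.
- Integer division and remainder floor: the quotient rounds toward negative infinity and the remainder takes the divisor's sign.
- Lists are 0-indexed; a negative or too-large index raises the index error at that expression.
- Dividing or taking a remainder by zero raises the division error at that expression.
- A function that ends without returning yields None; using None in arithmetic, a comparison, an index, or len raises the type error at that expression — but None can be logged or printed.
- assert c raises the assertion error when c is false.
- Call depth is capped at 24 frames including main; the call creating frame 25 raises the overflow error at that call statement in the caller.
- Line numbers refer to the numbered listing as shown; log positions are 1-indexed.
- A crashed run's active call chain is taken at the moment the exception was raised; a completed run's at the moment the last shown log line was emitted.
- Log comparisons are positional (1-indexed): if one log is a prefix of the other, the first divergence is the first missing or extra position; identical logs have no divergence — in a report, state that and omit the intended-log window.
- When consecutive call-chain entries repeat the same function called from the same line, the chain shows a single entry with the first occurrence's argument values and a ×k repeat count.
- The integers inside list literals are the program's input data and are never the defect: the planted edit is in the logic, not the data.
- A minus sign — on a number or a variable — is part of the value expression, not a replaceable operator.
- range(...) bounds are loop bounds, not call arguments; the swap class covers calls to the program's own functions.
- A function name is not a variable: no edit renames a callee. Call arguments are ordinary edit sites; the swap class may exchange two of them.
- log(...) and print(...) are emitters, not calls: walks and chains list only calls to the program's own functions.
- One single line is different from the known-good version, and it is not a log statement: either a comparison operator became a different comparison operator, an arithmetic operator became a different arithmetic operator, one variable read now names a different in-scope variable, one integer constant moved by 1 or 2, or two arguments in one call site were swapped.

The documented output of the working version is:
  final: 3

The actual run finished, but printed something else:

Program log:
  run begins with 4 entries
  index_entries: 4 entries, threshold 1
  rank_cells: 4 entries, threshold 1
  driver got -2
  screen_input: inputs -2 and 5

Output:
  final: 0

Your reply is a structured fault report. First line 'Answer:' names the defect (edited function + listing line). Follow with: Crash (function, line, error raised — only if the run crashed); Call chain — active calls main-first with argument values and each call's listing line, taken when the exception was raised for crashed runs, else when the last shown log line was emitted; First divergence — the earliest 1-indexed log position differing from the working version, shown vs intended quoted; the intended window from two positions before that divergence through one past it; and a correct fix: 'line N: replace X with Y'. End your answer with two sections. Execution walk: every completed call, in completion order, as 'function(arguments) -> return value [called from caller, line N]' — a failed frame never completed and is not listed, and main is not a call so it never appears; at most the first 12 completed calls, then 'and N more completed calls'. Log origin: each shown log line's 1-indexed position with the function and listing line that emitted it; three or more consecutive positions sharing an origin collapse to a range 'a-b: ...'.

Answer: the defect is in index_entries at line 11.
Key fact: Everything matches until log position 4, which reads 'driver got -2' in place of 'driver got 3'.
Call chain: main -> screen_input(-2, 5) (called at line 28).
First divergence: at position 4 the run shows 'driver got -2' where the working version logs 'driver got 3'.
Intended log window:
  2: index_entries: 4 entries, threshold 1
  3: rank_cells: 4 entries, threshold 1
  4: driver got 3
  5: screen_input: inputs 3 and 5
Execution walk:
  rank_cells([3, 10, 1, 12], 1) -> 2  [called from index_entries, line 9]
  index_entries([3, 10, 1, 12], 1) -> -2  [called from main, line 26]
  screen_input(-2, 5) -> 0  [called from main, line 28]
Origin of each log line:
  1: logged in main at line 25
  2: logged in index_entries at line 8
  3: logged in rank_cells at line 2
  4: logged in main at line 27
  5: logged in screen_input at line 14
A correct fix: line 11: replace `-` with `*`.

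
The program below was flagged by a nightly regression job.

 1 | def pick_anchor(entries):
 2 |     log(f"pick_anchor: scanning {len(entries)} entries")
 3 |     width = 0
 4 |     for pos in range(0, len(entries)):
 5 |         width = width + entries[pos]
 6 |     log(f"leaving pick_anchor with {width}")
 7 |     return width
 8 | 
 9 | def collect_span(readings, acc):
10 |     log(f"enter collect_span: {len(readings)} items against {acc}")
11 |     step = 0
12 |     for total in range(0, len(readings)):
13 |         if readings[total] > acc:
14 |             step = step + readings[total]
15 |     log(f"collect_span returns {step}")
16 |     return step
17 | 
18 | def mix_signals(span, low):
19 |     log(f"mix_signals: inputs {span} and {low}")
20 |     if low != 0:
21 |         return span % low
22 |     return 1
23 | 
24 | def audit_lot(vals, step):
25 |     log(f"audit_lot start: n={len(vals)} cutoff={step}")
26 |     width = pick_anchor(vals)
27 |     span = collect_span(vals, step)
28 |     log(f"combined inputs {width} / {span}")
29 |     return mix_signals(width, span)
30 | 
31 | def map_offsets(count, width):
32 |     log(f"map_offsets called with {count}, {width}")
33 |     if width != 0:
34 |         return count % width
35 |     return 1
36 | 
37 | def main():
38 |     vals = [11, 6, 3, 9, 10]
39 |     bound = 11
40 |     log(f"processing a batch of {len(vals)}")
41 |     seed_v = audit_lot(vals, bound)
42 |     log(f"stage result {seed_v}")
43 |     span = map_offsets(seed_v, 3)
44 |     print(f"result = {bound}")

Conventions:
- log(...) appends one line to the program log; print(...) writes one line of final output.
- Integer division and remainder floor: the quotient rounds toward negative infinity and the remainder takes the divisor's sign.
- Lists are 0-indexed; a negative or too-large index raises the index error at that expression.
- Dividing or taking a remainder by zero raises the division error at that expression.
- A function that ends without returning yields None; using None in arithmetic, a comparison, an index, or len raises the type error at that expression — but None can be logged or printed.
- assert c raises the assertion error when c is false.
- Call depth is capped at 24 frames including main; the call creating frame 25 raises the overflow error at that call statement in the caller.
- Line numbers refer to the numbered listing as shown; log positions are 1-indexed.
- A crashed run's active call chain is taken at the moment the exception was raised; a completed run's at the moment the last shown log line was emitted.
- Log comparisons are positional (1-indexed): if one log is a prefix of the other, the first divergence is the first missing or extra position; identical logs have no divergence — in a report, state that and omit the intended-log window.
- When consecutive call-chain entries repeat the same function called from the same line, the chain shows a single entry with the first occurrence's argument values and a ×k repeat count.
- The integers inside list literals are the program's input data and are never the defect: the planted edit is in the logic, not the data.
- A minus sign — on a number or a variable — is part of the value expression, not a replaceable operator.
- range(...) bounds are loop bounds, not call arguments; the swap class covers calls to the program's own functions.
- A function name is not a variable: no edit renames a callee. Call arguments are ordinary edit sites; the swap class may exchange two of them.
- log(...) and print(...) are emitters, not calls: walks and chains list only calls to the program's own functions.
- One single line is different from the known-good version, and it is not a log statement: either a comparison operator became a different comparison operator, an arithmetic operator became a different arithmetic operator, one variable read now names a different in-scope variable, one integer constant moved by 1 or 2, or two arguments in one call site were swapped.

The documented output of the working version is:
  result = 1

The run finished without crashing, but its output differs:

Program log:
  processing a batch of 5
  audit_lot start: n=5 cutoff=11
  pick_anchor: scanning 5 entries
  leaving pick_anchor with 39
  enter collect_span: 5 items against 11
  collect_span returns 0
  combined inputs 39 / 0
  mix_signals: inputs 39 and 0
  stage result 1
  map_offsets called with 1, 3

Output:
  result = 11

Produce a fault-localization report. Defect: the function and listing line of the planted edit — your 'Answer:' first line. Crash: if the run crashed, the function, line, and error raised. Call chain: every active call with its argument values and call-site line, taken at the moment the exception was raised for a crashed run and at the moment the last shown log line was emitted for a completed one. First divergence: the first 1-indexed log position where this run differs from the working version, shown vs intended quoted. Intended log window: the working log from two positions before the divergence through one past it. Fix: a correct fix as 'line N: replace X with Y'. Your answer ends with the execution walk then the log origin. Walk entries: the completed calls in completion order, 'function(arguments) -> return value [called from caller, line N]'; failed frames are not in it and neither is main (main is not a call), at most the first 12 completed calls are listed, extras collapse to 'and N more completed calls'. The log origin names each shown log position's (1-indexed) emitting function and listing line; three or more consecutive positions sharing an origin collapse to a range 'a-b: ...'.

Answer: the defect is in main at line 44.
Core observation: Log streams are identical — the defect surfaces only in the printed output.
Call chain: main -> map_offsets(1, 3) (called at line 43).
First divergence: there is none — every log position agrees.
Execution walk:
  pick_anchor([11, 6, 3, 9, 10]) -> 39  [called from audit_lot, line 26]
  collect_span([11, 6, 3, 9, 10], 11) -> 0  [called from audit_lot, line 27]
  mix_signals(39, 0) -> 1  [called from audit_lot, line 29]
  audit_lot([11, 6, 3, 9, 10], 11) -> 1  [called from main, line 41]
  map_offsets(1, 3) -> 1  [called from main, line 43]
Log line origins:
  1: emitted by main (line 40)
  2: emitted by audit_lot (line 25)
  3: emitted by pick_anchor (line 2)
  4: emitted by pick_anchor (line 6)
  5: emitted by collect_span (line 10)
  6: emitted by collect_span (line 15)
  7: emitted by audit_lot (line 28)
  8: emitted by mix_signals (line 19)
  9: emitted by main (line 42)
  10: emitted by map_offsets (line 32)
A correct fix: line 44: replace `bound` with `span`.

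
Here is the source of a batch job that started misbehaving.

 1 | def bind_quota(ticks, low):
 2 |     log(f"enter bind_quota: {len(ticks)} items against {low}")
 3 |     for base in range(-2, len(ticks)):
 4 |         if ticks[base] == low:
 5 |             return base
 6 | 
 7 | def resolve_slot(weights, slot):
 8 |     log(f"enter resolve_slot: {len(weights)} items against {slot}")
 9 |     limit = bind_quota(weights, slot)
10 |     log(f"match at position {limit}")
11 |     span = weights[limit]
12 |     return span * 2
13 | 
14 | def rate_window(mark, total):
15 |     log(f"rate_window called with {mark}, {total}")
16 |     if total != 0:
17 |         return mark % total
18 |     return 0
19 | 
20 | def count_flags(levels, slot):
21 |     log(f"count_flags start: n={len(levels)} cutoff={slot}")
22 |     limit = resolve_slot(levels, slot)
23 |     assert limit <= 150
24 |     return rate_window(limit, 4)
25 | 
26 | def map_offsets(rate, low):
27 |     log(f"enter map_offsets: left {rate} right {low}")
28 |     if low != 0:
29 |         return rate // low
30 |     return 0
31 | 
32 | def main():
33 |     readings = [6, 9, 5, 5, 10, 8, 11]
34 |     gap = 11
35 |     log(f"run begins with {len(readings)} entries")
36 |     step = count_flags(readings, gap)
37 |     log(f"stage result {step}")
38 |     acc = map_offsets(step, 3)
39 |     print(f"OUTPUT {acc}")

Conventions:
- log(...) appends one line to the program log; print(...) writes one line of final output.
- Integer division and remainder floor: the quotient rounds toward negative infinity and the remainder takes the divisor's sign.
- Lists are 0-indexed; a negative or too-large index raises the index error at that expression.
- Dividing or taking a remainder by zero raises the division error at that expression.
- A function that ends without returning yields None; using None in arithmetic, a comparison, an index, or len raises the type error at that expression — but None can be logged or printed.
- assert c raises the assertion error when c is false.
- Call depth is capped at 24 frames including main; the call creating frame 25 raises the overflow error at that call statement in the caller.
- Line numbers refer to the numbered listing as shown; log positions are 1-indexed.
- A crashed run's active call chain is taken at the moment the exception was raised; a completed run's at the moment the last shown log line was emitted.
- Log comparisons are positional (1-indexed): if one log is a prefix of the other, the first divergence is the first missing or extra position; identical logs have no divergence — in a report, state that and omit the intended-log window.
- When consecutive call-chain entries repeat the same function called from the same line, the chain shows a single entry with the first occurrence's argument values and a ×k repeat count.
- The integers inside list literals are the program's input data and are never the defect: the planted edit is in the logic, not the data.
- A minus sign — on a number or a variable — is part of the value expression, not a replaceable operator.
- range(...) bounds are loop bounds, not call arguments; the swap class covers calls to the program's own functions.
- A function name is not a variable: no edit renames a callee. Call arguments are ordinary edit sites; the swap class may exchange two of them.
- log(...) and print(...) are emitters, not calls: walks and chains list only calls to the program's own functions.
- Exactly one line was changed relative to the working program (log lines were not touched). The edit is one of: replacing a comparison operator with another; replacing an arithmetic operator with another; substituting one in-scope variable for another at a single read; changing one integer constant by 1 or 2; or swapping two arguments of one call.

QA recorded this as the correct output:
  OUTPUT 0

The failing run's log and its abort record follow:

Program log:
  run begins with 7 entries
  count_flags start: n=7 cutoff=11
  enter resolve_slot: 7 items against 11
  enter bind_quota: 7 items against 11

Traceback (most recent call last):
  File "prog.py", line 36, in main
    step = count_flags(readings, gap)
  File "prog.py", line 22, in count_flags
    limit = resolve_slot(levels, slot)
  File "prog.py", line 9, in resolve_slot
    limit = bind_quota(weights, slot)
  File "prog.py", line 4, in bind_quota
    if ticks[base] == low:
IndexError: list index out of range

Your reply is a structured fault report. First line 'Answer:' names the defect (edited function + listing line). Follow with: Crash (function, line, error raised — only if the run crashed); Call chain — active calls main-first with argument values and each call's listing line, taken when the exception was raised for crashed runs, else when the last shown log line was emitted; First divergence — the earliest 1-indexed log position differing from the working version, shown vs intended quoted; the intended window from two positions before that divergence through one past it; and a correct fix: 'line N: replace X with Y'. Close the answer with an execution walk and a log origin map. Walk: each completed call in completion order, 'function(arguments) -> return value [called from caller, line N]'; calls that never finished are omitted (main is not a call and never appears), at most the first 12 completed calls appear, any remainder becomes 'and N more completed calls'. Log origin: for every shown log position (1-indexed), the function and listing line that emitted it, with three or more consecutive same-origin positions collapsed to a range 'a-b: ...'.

Answer: the defect is in bind_quota at line 3.
Core observation: Only 4 log lines were emitted before the run died; the intended continuation was 'match at position 6'.
Crash: bind_quota, line 4, IndexError.
Call chain: main -> count_flags([6, 9, 5, 5, 10, 8, 11], 11) (called at line 36) -> resolve_slot([6, 9, 5, 5, 10, 8, 11], 11) (called at line 22) -> bind_quota([6, 9, 5, 5, 10, 8, 11], 11) (called at line 9).
First divergence: position 5; the shown log stops at 4 lines while the working version next logs 'match at position 6'.
Intended log window:
  3: enter resolve_slot: 7 items against 11
  4: enter bind_quota: 7 items against 11
  5: match at position 6
  6: rate_window called with 22, 4
Execution walk:
  (no call completed)
Log origins:
  1: logged in main at line 35
  2: logged in count_flags at line 21
  3: logged in resolve_slot at line 8
  4: logged in bind_quota at line 2
A correct fix: line 3: replace `-2` with `0`.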